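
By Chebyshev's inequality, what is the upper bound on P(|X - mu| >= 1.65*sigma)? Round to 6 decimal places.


P <= 1/k^2
k^2 = 1.65^2 = 2.7225
1/k^2 = 1 / 2.7225 = 400/1089 ≈ 0.36730946

0.367309


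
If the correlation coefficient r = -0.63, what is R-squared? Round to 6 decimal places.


R^2 = r^2 = (-0.63)^2 = 0.3969

0.396900


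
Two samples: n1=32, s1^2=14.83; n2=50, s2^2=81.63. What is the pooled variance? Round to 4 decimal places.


sp^2 = ((n1-1)*s1^2 + (n2-1)*s2^2)/(n1+n2-2)
(n1-1)*s1^2 = 31 * 14.83 = 459.73
(n2-1)*s2^2 = 49 * 81.63 = 3999.87
numerator = 459.73 + 3999.87 = 4459.6
n1+n2-2 = 80
sp^2 = 4459.6 / 80 = 55.745

55.7450


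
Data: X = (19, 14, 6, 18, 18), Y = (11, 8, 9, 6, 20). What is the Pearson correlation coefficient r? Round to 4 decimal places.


r = sum((xi-xbar)(yi-ybar)) / sqrt(sum((xi-xbar)^2) * sum((yi-ybar)^2))
n = 5, xbar = 75/5 = 15, ybar = 54/5 = 10.8
Sxy = sum((xi-xbar)(yi-ybar)) = 33
Sxx = sum((xi-xbar)^2) = 116
Syy = sum((yi-ybar)^2) = 118.8
sqrt(Sxx*Syy) ≈ 117.391652
r = Sxy / sqrt(Sxx*Syy) = 33 / 117.391652 ≈ 0.281110

0.2811


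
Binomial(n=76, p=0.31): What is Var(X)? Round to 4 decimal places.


Var = n*p*(1-p) = 76 * 0.31 * 0.69 = 16.2564

16.2564


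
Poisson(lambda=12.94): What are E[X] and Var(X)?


E[X] = Var(X) = lambda = 12.94

12.94, 12.94


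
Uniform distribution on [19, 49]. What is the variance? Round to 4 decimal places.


Var = (b-a)^2 / 12
(b-a)^2 = (49 - 19)^2 = 900
Var = 900/12 = 75

75.0000


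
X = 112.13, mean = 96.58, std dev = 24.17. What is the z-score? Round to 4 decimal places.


z = (X - mu) / sigma
X - mu = 112.13 - 96.58 = 15.55
z = 15.55 / 24.17 = 1555/2417 ≈ 0.643360

0.6434


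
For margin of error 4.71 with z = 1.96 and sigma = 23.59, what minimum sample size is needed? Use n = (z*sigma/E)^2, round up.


z*sigma/E = 1.96 * 23.59 / 4.71 ≈ 9.816645
(z*sigma/E)^2 ≈ 96.366528
round up: n = 97

97


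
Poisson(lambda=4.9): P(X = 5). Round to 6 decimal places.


P = e^(-lam) * lam^k / k!
e^(-4.9) ≈ 0.007446583
lam^k = 4.9^5 = 2824.75249
k! = 5! = 120
P = 0.007446583 * 2824.75249 / 120 ≈ 0.175290

0.175290


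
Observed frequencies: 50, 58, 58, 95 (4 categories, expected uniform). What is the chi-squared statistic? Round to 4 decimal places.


chi2 = sum((O-E)^2/E), E = total/4
total = 261, E = 261/4 = 65.25
(50 - 65.25)^2 / 65.25 = 232.5625 / 65.25 = 3721/1044 ≈ 3.564176
(58 - 65.25)^2 / 65.25 = 52.5625 / 65.25 = 29/36 ≈ 0.805556
(58 - 65.25)^2 / 65.25 = 52.5625 / 65.25 = 29/36 ≈ 0.805556
(95 - 65.25)^2 / 65.25 = 885.0625 / 65.25 = 14161/1044 ≈ 13.564176
chi2 = 4891/261 ≈ 18.739464

18.7395


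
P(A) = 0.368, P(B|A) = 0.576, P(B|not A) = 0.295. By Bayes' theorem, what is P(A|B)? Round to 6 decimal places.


P(A|B) = P(B|A)*P(A) / P(B), P(B) = P(B|A)*P(A) + P(B|not A)*P(not A)
P(B|A)*P(A) = 0.576 * 0.368 = 0.211968
P(B|not A)*P(not A) = 0.295 * 0.632 = 0.18644
P(B) = 0.211968 + 0.18644 = 0.398408
P(A|B) = 0.211968 / 0.398408 ≈ 0.53203751

0.532038


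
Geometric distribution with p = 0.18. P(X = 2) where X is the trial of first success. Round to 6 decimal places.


P = (1-p)^(k-1) * p
(1-p)^(k-1) = 0.82^1 = 0.82
P = 0.82 * 0.18 = 0.1476

0.147600


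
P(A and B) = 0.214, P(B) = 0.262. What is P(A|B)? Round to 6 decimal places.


P(A|B) = P(A and B) / P(B) = 0.214 / 0.262 = 107/131 ≈ 0.81679389

0.816794


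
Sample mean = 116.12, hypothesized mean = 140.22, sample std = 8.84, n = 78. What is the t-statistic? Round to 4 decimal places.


t = (xbar - mu0) / (s/sqrt(n))
xbar - mu0 = 116.12 - 140.22 = -24.1
sqrt(78) ≈ 8.83176087
s/sqrt(n) = 8.84 / 8.83176087 ≈ 1.00093290
t = -24.1 / 1.00093290 ≈ -24.077538

-24.0775


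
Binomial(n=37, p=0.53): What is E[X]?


E[X] = n*p = 37 * 0.53 = 19.61

19.61


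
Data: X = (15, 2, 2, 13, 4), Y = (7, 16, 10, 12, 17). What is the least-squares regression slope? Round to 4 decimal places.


b = sum((xi-xbar)(yi-ybar)) / sum((xi-xbar)^2)
n = 5, xbar = 36/5 = 7.2, ybar = 62/5 = 12.4
Sxy = sum((xi-xbar)(yi-ybar)) = -65.4
Sxx = sum((xi-xbar)^2) = 158.8
b = Sxy / Sxx = -327/794 ≈ -0.411839

-0.4118


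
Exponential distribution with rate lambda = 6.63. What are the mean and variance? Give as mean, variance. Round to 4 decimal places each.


mean = 1/lam, var = 1/lam^2
mean = 1 / 6.63 = 100/663 ≈ 0.150830
lam^2 = 6.63^2 = 43.9569
var = 1 / 43.9569 ≈ 0.022750

0.1508, 0.0227


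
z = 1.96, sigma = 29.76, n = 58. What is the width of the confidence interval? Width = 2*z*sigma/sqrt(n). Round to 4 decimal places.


width = 2*z*sigma/sqrt(n)
2*z*sigma = 2 * 1.96 * 29.76 = 116.6592
sqrt(58) ≈ 7.615773
width = 116.6592 / 7.615773 ≈ 15.318103

15.3181


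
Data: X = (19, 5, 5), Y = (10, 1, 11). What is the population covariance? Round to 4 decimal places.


Cov = (1/n)*sum((xi-xbar)(yi-ybar))
n = 3, xbar = 29/3 ≈ 9.666667, ybar = 22/3 ≈ 7.333333
sum((xi-xbar)(yi-ybar)) = 112/3 ≈ 37.333333
Cov = 37.333333 / 3 = 112/9 ≈ 12.444444

12.4444


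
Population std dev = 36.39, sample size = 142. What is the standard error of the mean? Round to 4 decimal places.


SE = sigma / sqrt(n)
sqrt(142) ≈ 11.916375
SE = 36.39 / 11.916375 ≈ 3.053781

3.0538


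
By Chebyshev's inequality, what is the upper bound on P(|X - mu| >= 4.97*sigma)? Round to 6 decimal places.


P <= 1/k^2
k^2 = 4.97^2 = 24.7009
1/k^2 = 1 / 24.7009 ≈ 0.04048435

0.040484


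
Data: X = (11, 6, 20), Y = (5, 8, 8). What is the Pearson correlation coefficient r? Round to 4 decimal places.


r = sum((xi-xbar)(yi-ybar)) / sqrt(sum((xi-xbar)^2) * sum((yi-ybar)^2))
n = 3, xbar = 37/3 ≈ 12.333333, ybar = 21/3 = 7
Sxy = sum((xi-xbar)(yi-ybar)) = 4
Sxx = sum((xi-xbar)^2) = 302/3 ≈ 100.666667
Syy = sum((yi-ybar)^2) = 6
sqrt(Sxx*Syy) ≈ 24.576411
r = Sxy / sqrt(Sxx*Syy) = 4 / 24.576411 ≈ 0.162758

0.1628


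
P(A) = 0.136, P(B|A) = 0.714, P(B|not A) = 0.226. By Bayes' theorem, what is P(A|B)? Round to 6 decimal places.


P(A|B) = P(B|A)*P(A) / P(B), P(B) = P(B|A)*P(A) + P(B|not A)*P(not A)
P(B|A)*P(A) = 0.714 * 0.136 = 0.097104
P(B|not A)*P(not A) = 0.226 * 0.864 = 0.195264
P(B) = 0.097104 + 0.195264 = 0.292368
P(A|B) = 0.097104 / 0.292368 = 2023/6091 ≈ 0.33212937

0.332129


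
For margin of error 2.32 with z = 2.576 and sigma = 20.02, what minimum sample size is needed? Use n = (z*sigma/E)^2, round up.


z*sigma/E = 2.576 * 20.02 / 2.32 = 161161/7250 ≈ 22.229103
(z*sigma/E)^2 ≈ 494.133040
round up: n = 495

495


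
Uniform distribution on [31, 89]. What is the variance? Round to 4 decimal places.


Var = (b-a)^2 / 12
(b-a)^2 = (89 - 31)^2 = 3364
Var = 3364/12 ≈ 280.333333

280.3333


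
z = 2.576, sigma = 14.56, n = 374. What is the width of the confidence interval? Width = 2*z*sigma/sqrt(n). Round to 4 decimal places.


width = 2*z*sigma/sqrt(n)
2*z*sigma = 2 * 2.576 * 14.56 = 75.01312
sqrt(374) ≈ 19.339080
width = 75.01312 / 19.339080 ≈ 3.878836

3.8788


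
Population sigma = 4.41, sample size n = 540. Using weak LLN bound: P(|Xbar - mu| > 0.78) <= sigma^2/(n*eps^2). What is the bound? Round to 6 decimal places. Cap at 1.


bound = min(1, sigma^2/(n*eps^2))
sigma^2 = 4.41^2 = 19.4481
n*eps^2 = 540 * 0.78^2 = 540 * 0.6084 = 328.536
sigma^2/(n*eps^2) = 19.4481 / 328.536 ≈ 0.05919625

0.059196


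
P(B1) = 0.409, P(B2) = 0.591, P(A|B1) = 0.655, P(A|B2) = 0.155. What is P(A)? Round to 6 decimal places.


P(A) = P(A|B1)*P(B1) + P(A|B2)*P(B2)
P(A|B1)*P(B1) = 0.655 * 0.409 = 0.267895
P(A|B2)*P(B2) = 0.155 * 0.591 = 0.091605
P(A) = 0.267895 + 0.091605 = 0.3595

0.359500


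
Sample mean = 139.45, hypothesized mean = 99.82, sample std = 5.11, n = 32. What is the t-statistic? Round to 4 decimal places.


t = (xbar - mu0) / (s/sqrt(n))
xbar - mu0 = 139.45 - 99.82 = 39.63
sqrt(32) ≈ 5.65685425
s/sqrt(n) = 5.11 / 5.65685425 ≈ 0.90332891
t = 39.63 / 0.90332891 ≈ 43.871063

43.8711


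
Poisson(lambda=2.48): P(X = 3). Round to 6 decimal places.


P = e^(-lam) * lam^k / k!
e^(-2.48) ≈ 0.08374323
lam^k = 2.48^3 = 15.252992
k! = 3! = 6
P = 0.08374323 * 15.252992 / 6 ≈ 0.212889

0.212889


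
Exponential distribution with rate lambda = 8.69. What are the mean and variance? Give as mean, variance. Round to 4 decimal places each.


mean = 1/lam, var = 1/lam^2
mean = 1 / 8.69 = 100/869 ≈ 0.115075
lam^2 = 8.69^2 = 75.5161
var = 1 / 75.5161 ≈ 0.013242

0.1151, 0.0132


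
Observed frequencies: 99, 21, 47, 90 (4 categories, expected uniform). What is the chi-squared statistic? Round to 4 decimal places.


chi2 = sum((O-E)^2/E), E = total/4
total = 257, E = 257/4 = 64.25
(99 - 64.25)^2 / 64.25 = 1207.5625 / 64.25 = 19321/1028 ≈ 18.794747
(21 - 64.25)^2 / 64.25 = 1870.5625 / 64.25 = 29929/1028 ≈ 29.113813
(47 - 64.25)^2 / 64.25 = 297.5625 / 64.25 = 4761/1028 ≈ 4.631323
(90 - 64.25)^2 / 64.25 = 663.0625 / 64.25 = 10609/1028 ≈ 10.320039
chi2 = 16155/257 ≈ 62.859922

62.8599


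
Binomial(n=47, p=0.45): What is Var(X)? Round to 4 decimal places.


Var = n*p*(1-p) = 47 * 0.45 * 0.55 = 11.6325

11.6325


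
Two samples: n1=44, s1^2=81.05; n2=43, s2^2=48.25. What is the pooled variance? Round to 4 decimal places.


sp^2 = ((n1-1)*s1^2 + (n2-1)*s2^2)/(n1+n2-2)
(n1-1)*s1^2 = 43 * 81.05 = 3485.15
(n2-1)*s2^2 = 42 * 48.25 = 2026.5
numerator = 3485.15 + 2026.5 = 5511.65
n1+n2-2 = 85
sp^2 = 5511.65 / 85 = 110233/1700 ≈ 64.842941

64.8429


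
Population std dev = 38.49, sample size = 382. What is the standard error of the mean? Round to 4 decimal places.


SE = sigma / sqrt(n)
sqrt(382) ≈ 19.544820
SE = 38.49 / 19.544820 ≈ 1.969320

1.9693


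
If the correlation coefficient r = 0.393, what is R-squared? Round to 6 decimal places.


R^2 = r^2 = (0.393)^2 = 0.154449

0.154449


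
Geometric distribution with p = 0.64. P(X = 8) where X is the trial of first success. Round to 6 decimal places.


P = (1-p)^(k-1) * p
(1-p)^(k-1) = 0.36^7 ≈ 0.0007836416
P = 0.0007836416 * 0.64 ≈ 0.0005015307

0.000502


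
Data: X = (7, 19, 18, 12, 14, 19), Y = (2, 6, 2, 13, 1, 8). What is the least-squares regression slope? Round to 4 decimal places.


b = sum((xi-xbar)(yi-ybar)) / sum((xi-xbar)^2)
n = 6, xbar = 89/6 ≈ 14.833333, ybar = 32/6 = 16/3 ≈ 5.333333
Sxy = sum((xi-xbar)(yi-ybar)) = 34/3 ≈ 11.333333
Sxx = sum((xi-xbar)^2) = 689/6 ≈ 114.833333
b = Sxy / Sxx = 68/689 ≈ 0.098694

0.0987


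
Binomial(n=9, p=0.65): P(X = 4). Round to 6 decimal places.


P = C(n,k) * p^k * (1-p)^(n-k)
C(9,4) = 126
p^k = 0.65^4 ≈ 0.1785063
(1-p)^(n-k) = 0.35^5 ≈ 0.005252188
P = 126 * 0.1785063 * 0.005252188 ≈ 0.118131

0.118131


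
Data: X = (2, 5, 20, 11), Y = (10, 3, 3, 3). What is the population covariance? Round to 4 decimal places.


Cov = (1/n)*sum((xi-xbar)(yi-ybar))
n = 4, xbar = 38/4 = 9.5, ybar = 19/4 = 4.75
sum((xi-xbar)(yi-ybar)) = -52.5
Cov = -52.5 / 4 = -13.125

-13.1250


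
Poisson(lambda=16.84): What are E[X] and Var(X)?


E[X] = Var(X) = lambda = 16.84

16.84, 16.84


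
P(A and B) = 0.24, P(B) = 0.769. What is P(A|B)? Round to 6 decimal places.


P(A|B) = P(A and B) / P(B) = 0.24 / 0.769 = 240/769 ≈ 0.31209363

0.312094


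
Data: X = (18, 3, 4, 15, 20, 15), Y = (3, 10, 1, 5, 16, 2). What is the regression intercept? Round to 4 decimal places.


a = ybar - b*xbar, where b = sum((xi-xbar)(yi-ybar)) / sum((xi-xbar)^2)
n = 6, xbar = 75/6 = 12.5, ybar = 37/6 ≈ 6.166667
Sxy = sum((xi-xbar)(yi-ybar)) = 50.5
Sxx = sum((xi-xbar)^2) = 261.5
b = Sxy / Sxx = 101/523 ≈ 0.193117
a = 6.166667 - 0.193117 * 12.5 = 5888/1569 ≈ 3.752709

3.7527


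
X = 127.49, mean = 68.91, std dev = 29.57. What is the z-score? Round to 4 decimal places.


z = (X - mu) / sigma
X - mu = 127.49 - 68.91 = 58.58
z = 58.58 / 29.57 = 5858/2957 ≈ 1.981062

1.9811


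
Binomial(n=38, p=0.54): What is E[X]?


E[X] = n*p = 38 * 0.54 = 20.52

20.52


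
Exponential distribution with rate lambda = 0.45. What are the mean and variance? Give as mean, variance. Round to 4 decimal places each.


mean = 1/lam, var = 1/lam^2
mean = 1 / 0.45 = 20/9 ≈ 2.222222
lam^2 = 0.45^2 = 0.2025
var = 1 / 0.2025 = 400/81 ≈ 4.938272

2.2222, 4.9383


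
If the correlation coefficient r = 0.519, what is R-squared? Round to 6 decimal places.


R^2 = r^2 = (0.519)^2 = 0.269361

0.269361


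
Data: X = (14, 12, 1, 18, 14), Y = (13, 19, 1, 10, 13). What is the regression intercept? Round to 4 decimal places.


a = ybar - b*xbar, where b = sum((xi-xbar)(yi-ybar)) / sum((xi-xbar)^2)
n = 5, xbar = 59/5 = 11.8, ybar = 56/5 = 11.2
Sxy = sum((xi-xbar)(yi-ybar)) = 112.2
Sxx = sum((xi-xbar)^2) = 164.8
b = Sxy / Sxx = 561/824 ≈ 0.680825
a = 11.2 - 0.680825 * 11.8 = 2609/824 ≈ 3.166262

3.1663


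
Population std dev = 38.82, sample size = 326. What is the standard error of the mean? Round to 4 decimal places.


SE = sigma / sqrt(n)
sqrt(326) ≈ 18.055470
SE = 38.82 / 18.055470 ≈ 2.150041

2.1500


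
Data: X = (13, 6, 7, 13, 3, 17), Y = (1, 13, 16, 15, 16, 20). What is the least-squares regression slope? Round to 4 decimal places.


b = sum((xi-xbar)(yi-ybar)) / sum((xi-xbar)^2)
n = 6, xbar = 59/6 ≈ 9.833333, ybar = 81/6 = 13.5
Sxy = sum((xi-xbar)(yi-ybar)) = -10.5
Sxx = sum((xi-xbar)^2) = 845/6 ≈ 140.833333
b = Sxy / Sxx = -63/845 ≈ -0.074556

-0.0746


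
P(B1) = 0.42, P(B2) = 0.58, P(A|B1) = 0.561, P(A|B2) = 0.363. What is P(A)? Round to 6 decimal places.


P(A) = P(A|B1)*P(B1) + P(A|B2)*P(B2)
P(A|B1)*P(B1) = 0.561 * 0.42 = 0.23562
P(A|B2)*P(B2) = 0.363 * 0.58 = 0.21054
P(A) = 0.23562 + 0.21054 = 0.44616

0.446160


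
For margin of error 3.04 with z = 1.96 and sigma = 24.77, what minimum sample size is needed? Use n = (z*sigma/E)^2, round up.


z*sigma/E = 1.96 * 24.77 / 3.04 = 121373/7600 ≈ 15.970132
(z*sigma/E)^2 ≈ 255.045103
round up: n = 256

256


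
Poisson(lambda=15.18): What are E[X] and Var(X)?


E[X] = Var(X) = lambda = 15.18

15.18, 15.18


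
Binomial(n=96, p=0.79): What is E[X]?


E[X] = n*p = 96 * 0.79 = 75.84

75.84


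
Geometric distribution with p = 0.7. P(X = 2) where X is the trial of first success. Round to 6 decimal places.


P = (1-p)^(k-1) * p
(1-p)^(k-1) = 0.3^1 = 0.3
P = 0.3 * 0.7 = 0.21

0.210000


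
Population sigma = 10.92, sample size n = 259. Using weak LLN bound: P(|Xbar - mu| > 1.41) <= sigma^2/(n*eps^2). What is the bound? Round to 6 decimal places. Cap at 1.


bound = min(1, sigma^2/(n*eps^2))
sigma^2 = 10.92^2 = 119.2464
n*eps^2 = 259 * 1.41^2 = 259 * 1.9881 = 514.9179
sigma^2/(n*eps^2) = 119.2464 / 514.9179 ≈ 0.23158333

0.231583


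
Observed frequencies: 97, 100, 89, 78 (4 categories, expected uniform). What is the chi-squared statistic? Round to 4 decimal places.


chi2 = sum((O-E)^2/E), E = total/4
total = 364, E = 364/4 = 91
(97 - 91)^2 / 91 = 36 / 91 = 36/91 ≈ 0.395604
(100 - 91)^2 / 91 = 81 / 91 = 81/91 ≈ 0.890110
(89 - 91)^2 / 91 = 4 / 91 = 4/91 ≈ 0.043956
(78 - 91)^2 / 91 = 169 / 91 = 13/7 ≈ 1.857143
chi2 = 290/91 ≈ 3.186813

3.1868


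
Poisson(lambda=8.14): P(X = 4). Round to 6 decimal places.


P = e^(-lam) * lam^k / k!
e^(-8.14) ≈ 0.0002916372
lam^k = 8.14^4 ≈ 4390.334592
k! = 4! = 24
P = 0.0002916372 * 4390.334592 / 24 ≈ 0.053349

0.053349


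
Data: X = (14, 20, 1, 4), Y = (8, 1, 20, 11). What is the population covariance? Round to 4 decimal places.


Cov = (1/n)*sum((xi-xbar)(yi-ybar))
n = 4, xbar = 39/4 = 9.75, ybar = 40/4 = 10
sum((xi-xbar)(yi-ybar)) = -194
Cov = -194 / 4 = -48.5

-48.5000


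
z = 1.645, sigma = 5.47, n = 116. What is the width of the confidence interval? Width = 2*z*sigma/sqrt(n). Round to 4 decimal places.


width = 2*z*sigma/sqrt(n)
2*z*sigma = 2 * 1.645 * 5.47 = 17.9963
sqrt(116) ≈ 10.770330
width = 17.9963 / 10.770330 ≈ 1.670915

1.6709


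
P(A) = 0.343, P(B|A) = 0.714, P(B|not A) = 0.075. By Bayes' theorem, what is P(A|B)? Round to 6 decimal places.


P(A|B) = P(B|A)*P(A) / P(B), P(B) = P(B|A)*P(A) + P(B|not A)*P(not A)
P(B|A)*P(A) = 0.714 * 0.343 = 0.244902
P(B|not A)*P(not A) = 0.075 * 0.657 = 0.049275
P(B) = 0.244902 + 0.049275 = 0.294177
P(A|B) = 0.244902 / 0.294177 ≈ 0.83249880

0.832499


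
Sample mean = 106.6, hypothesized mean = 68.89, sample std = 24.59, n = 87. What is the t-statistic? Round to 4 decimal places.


t = (xbar - mu0) / (s/sqrt(n))
xbar - mu0 = 106.6 - 68.89 = 37.71
sqrt(87) ≈ 9.32737905
s/sqrt(n) = 24.59 / 9.32737905 ≈ 2.63632472
t = 37.71 / 2.63632472 ≈ 14.304004

14.3040


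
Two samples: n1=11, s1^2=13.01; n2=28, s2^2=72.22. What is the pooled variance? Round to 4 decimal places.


sp^2 = ((n1-1)*s1^2 + (n2-1)*s2^2)/(n1+n2-2)
(n1-1)*s1^2 = 10 * 13.01 = 130.1
(n2-1)*s2^2 = 27 * 72.22 = 1949.94
numerator = 130.1 + 1949.94 = 2080.04
n1+n2-2 = 37
sp^2 = 2080.04 / 37 = 52001/925 ≈ 56.217297

56.2173


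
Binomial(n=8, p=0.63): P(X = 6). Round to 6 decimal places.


P = C(n,k) * p^k * (1-p)^(n-k)
C(8,6) = 28
p^k = 0.63^6 ≈ 0.06252350
(1-p)^(n-k) = 0.37^2 = 0.1369
P = 28 * 0.06252350 * 0.1369 ≈ 0.239665

0.239665


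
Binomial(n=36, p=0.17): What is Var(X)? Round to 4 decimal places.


Var = n*p*(1-p) = 36 * 0.17 * 0.83 = 5.0796

5.0796


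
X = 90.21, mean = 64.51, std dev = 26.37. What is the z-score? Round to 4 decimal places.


z = (X - mu) / sigma
X - mu = 90.21 - 64.51 = 25.7
z = 25.7 / 26.37 = 2570/2637 ≈ 0.974592

0.9746


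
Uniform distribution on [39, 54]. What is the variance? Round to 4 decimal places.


Var = (b-a)^2 / 12
(b-a)^2 = (54 - 39)^2 = 225
Var = 225/12 = 18.75

18.7500


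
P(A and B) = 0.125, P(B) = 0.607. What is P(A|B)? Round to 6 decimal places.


P(A|B) = P(A and B) / P(B) = 0.125 / 0.607 = 125/607 ≈ 0.20593081

0.205931


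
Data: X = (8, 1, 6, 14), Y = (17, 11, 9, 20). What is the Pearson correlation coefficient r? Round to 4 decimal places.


r = sum((xi-xbar)(yi-ybar)) / sqrt(sum((xi-xbar)^2) * sum((yi-ybar)^2))
n = 4, xbar = 29/4 = 7.25, ybar = 57/4 = 14.25
Sxy = sum((xi-xbar)(yi-ybar)) = 67.75
Sxx = sum((xi-xbar)^2) = 86.75
Syy = sum((yi-ybar)^2) = 78.75
sqrt(Sxx*Syy) ≈ 82.653267
r = Sxy / sqrt(Sxx*Syy) = 67.75 / 82.653267 ≈ 0.819689

0.8197


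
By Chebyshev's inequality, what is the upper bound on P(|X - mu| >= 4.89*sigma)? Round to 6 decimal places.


P <= 1/k^2
k^2 = 4.89^2 = 23.9121
1/k^2 = 1 / 23.9121 ≈ 0.04181983

0.041820


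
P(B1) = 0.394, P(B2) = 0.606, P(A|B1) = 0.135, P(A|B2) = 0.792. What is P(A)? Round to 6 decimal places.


P(A) = P(A|B1)*P(B1) + P(A|B2)*P(B2)
P(A|B1)*P(B1) = 0.135 * 0.394 = 0.05319
P(A|B2)*P(B2) = 0.792 * 0.606 = 0.479952
P(A) = 0.05319 + 0.479952 = 0.533142

0.533142


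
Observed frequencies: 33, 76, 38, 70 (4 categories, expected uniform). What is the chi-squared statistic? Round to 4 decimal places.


chi2 = sum((O-E)^2/E), E = total/4
total = 217, E = 217/4 = 54.25
(33 - 54.25)^2 / 54.25 = 451.5625 / 54.25 = 7225/868 ≈ 8.323733
(76 - 54.25)^2 / 54.25 = 473.0625 / 54.25 = 7569/868 ≈ 8.720046
(38 - 54.25)^2 / 54.25 = 264.0625 / 54.25 = 4225/868 ≈ 4.867512
(70 - 54.25)^2 / 54.25 = 248.0625 / 54.25 = 567/124 ≈ 4.572581
chi2 = 821/31 ≈ 26.483871

26.4839


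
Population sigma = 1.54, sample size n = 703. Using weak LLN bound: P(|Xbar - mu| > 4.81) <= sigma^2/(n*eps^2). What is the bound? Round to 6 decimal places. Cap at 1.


bound = min(1, sigma^2/(n*eps^2))
sigma^2 = 1.54^2 = 2.3716
n*eps^2 = 703 * 4.81^2 = 703 * 23.1361 = 16264.6783
sigma^2/(n*eps^2) = 2.3716 / 16264.6783 ≈ 0.00014581

0.000146


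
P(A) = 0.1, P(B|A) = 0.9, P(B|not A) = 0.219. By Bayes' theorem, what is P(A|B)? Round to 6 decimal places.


P(A|B) = P(B|A)*P(A) / P(B), P(B) = P(B|A)*P(A) + P(B|not A)*P(not A)
P(B|A)*P(A) = 0.9 * 0.1 = 0.09
P(B|not A)*P(not A) = 0.219 * 0.9 = 0.1971
P(B) = 0.09 + 0.1971 = 0.2871
P(A|B) = 0.09 / 0.2871 = 100/319 ≈ 0.31347962

0.313480


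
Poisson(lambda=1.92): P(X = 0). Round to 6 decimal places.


P = e^(-lam) * lam^k / k!
e^(-1.92) ≈ 0.1466070
lam^k = 1.92^0 = 1
k! = 0! = 1
P = 0.1466070 * 1 / 1 ≈ 0.146607

0.146607


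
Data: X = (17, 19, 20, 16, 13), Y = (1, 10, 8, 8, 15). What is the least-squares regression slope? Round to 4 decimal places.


b = sum((xi-xbar)(yi-ybar)) / sum((xi-xbar)^2)
n = 5, xbar = 85/5 = 17, ybar = 42/5 = 8.4
Sxy = sum((xi-xbar)(yi-ybar)) = -24
Sxx = sum((xi-xbar)^2) = 30
b = Sxy / Sxx = -0.8

-0.8000


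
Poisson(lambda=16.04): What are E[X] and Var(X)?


E[X] = Var(X) = lambda = 16.04

16.04, 16.04


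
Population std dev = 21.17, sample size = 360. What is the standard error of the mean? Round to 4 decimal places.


SE = sigma / sqrt(n)
sqrt(360) ≈ 18.973666
SE = 21.17 / 18.973666 ≈ 1.115757

1.1158


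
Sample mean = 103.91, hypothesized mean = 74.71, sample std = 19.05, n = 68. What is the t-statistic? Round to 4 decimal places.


t = (xbar - mu0) / (s/sqrt(n))
xbar - mu0 = 103.91 - 74.71 = 29.2
sqrt(68) ≈ 8.24621125
s/sqrt(n) = 19.05 / 8.24621125 ≈ 2.31015183
t = 29.2 / 2.31015183 ≈ 12.639862

12.6399


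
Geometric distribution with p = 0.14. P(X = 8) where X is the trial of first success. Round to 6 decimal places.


P = (1-p)^(k-1) * p
(1-p)^(k-1) = 0.86^7 ≈ 0.3479278
P = 0.3479278 * 0.14 ≈ 0.04870990

0.048710


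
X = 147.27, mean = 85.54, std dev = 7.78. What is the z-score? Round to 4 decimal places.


z = (X - mu) / sigma
X - mu = 147.27 - 85.54 = 61.73
z = 61.73 / 7.78 = 6173/778 ≈ 7.934447

7.9344


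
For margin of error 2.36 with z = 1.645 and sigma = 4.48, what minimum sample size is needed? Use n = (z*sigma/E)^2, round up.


z*sigma/E = 1.645 * 4.48 / 2.36 = 4606/1475 ≈ 3.122712
(z*sigma/E)^2 ≈ 9.751329
round up: n = 10

10


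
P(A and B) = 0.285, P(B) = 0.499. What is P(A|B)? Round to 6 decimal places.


P(A|B) = P(A and B) / P(B) = 0.285 / 0.499 = 285/499 ≈ 0.57114228

0.571142


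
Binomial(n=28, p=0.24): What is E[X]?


E[X] = n*p = 28 * 0.24 = 6.72

6.72


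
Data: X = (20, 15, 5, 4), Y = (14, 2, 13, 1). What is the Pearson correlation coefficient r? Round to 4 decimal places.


r = sum((xi-xbar)(yi-ybar)) / sqrt(sum((xi-xbar)^2) * sum((yi-ybar)^2))
n = 4, xbar = 44/4 = 11, ybar = 30/4 = 7.5
Sxy = sum((xi-xbar)(yi-ybar)) = 49
Sxx = sum((xi-xbar)^2) = 182
Syy = sum((yi-ybar)^2) = 145
sqrt(Sxx*Syy) ≈ 162.449992
r = Sxy / sqrt(Sxx*Syy) = 49 / 162.449992 ≈ 0.301631

0.3016


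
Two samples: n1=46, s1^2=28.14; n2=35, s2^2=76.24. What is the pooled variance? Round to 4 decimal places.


sp^2 = ((n1-1)*s1^2 + (n2-1)*s2^2)/(n1+n2-2)
(n1-1)*s1^2 = 45 * 28.14 = 1266.3
(n2-1)*s2^2 = 34 * 76.24 = 2592.16
numerator = 1266.3 + 2592.16 = 3858.46
n1+n2-2 = 79
sp^2 = 3858.46 / 79 = 192923/3950 ≈ 48.841266

48.8413


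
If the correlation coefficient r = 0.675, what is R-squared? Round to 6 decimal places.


R^2 = r^2 = (0.675)^2 = 0.455625

0.455625


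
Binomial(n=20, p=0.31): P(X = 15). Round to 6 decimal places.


P = C(n,k) * p^k * (1-p)^(n-k)
C(20,15) = 15504
p^k = 0.31^15 ≈ 0.00000002346526
(1-p)^(n-k) = 0.69^5 ≈ 0.1564031
P = 15504 * 0.00000002346526 * 0.1564031 ≈ 0.000057

0.000057


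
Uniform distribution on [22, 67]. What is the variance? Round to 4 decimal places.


Var = (b-a)^2 / 12
(b-a)^2 = (67 - 22)^2 = 2025
Var = 2025/12 = 168.75

168.7500


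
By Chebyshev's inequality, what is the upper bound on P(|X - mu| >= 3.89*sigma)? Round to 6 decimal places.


P <= 1/k^2
k^2 = 3.89^2 = 15.1321
1/k^2 = 1 / 15.1321 ≈ 0.06608468

0.066085


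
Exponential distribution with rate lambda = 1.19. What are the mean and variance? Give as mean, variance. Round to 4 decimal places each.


mean = 1/lam, var = 1/lam^2
mean = 1 / 1.19 = 100/119 ≈ 0.840336
lam^2 = 1.19^2 = 1.4161
var = 1 / 1.4161 ≈ 0.706165

0.8403, 0.7062


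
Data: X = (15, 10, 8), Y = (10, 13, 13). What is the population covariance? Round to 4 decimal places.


Cov = (1/n)*sum((xi-xbar)(yi-ybar))
n = 3, xbar = 33/3 = 11, ybar = 36/3 = 12
sum((xi-xbar)(yi-ybar)) = -12
Cov = -12 / 3 = -4

-4.0000


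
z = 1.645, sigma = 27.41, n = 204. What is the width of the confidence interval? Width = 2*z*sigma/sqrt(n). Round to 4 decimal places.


width = 2*z*sigma/sqrt(n)
2*z*sigma = 2 * 1.645 * 27.41 = 90.1789
sqrt(204) ≈ 14.282857
width = 90.1789 / 14.282857 ≈ 6.313786

6.3138


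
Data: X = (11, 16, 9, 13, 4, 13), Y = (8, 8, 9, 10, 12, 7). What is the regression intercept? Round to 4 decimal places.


a = ybar - b*xbar, where b = sum((xi-xbar)(yi-ybar)) / sum((xi-xbar)^2)
n = 6, xbar = 66/6 = 11, ybar = 54/6 = 9
Sxy = sum((xi-xbar)(yi-ybar)) = -28
Sxx = sum((xi-xbar)^2) = 86
b = Sxy / Sxx = -14/43 ≈ -0.325581
a = 9 - (-0.325581) * 11 = 541/43 ≈ 12.581395

12.5814


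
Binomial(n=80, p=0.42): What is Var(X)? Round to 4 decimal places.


Var = n*p*(1-p) = 80 * 0.42 * 0.58 = 19.488

19.4880


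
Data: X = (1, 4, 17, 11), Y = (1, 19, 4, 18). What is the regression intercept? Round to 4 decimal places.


a = ybar - b*xbar, where b = sum((xi-xbar)(yi-ybar)) / sum((xi-xbar)^2)
n = 4, xbar = 33/4 = 8.25, ybar = 42/4 = 10.5
Sxy = sum((xi-xbar)(yi-ybar)) = -3.5
Sxx = sum((xi-xbar)^2) = 154.75
b = Sxy / Sxx = -14/619 ≈ -0.022617
a = 10.5 - (-0.022617) * 8.25 = 6615/619 ≈ 10.686591

10.6866


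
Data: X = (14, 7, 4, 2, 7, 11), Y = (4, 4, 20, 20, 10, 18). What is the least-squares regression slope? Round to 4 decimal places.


b = sum((xi-xbar)(yi-ybar)) / sum((xi-xbar)^2)
n = 6, xbar = 45/6 = 7.5, ybar = 76/6 = 38/3 ≈ 12.666667
Sxy = sum((xi-xbar)(yi-ybar)) = -98
Sxx = sum((xi-xbar)^2) = 97.5
b = Sxy / Sxx = -196/195 ≈ -1.005128

-1.0051


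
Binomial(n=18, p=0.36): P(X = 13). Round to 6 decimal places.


P = C(n,k) * p^k * (1-p)^(n-k)
C(18,13) = 8568
p^k = 0.36^13 ≈ 0.000001705817
(1-p)^(n-k) = 0.64^5 ≈ 0.1073742
P = 8568 * 0.000001705817 * 0.1073742 ≈ 0.001569

0.001569


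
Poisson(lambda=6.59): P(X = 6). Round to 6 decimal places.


P = e^(-lam) * lam^k / k!
e^(-6.59) ≈ 0.001374040
lam^k = 6.59^6 ≈ 81905.390937
k! = 6! = 720
P = 0.001374040 * 81905.390937 / 720 ≈ 0.156307

0.156307


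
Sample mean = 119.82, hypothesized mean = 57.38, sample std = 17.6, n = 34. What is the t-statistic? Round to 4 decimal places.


t = (xbar - mu0) / (s/sqrt(n))
xbar - mu0 = 119.82 - 57.38 = 62.44
sqrt(34) ≈ 5.83095189
s/sqrt(n) = 17.6 / 5.83095189 ≈ 3.01837510
t = 62.44 / 3.01837510 ≈ 20.686627

20.6866


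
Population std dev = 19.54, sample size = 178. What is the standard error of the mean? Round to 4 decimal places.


SE = sigma / sqrt(n)
sqrt(178) ≈ 13.341664
SE = 19.54 / 13.341664 ≈ 1.464585

1.4646


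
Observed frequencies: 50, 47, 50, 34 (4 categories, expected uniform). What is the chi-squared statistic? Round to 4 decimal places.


chi2 = sum((O-E)^2/E), E = total/4
total = 181, E = 181/4 = 45.25
(50 - 45.25)^2 / 45.25 = 22.5625 / 45.25 = 361/724 ≈ 0.498619
(47 - 45.25)^2 / 45.25 = 3.0625 / 45.25 = 49/724 ≈ 0.067680
(50 - 45.25)^2 / 45.25 = 22.5625 / 45.25 = 361/724 ≈ 0.498619
(34 - 45.25)^2 / 45.25 = 126.5625 / 45.25 = 2025/724 ≈ 2.796961
chi2 = 699/181 ≈ 3.861878

3.8619


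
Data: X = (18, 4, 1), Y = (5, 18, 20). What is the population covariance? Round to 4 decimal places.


Cov = (1/n)*sum((xi-xbar)(yi-ybar))
n = 3, xbar = 23/3 ≈ 7.666667, ybar = 43/3 ≈ 14.333333
sum((xi-xbar)(yi-ybar)) = -443/3 ≈ -147.666667
Cov = -147.666667 / 3 = -443/9 ≈ -49.222222

-49.2222


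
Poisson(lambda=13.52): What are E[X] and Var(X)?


E[X] = Var(X) = lambda = 13.52

13.52, 13.52


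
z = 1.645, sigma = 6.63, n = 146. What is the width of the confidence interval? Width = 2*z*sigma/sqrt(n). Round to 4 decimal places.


width = 2*z*sigma/sqrt(n)
2*z*sigma = 2 * 1.645 * 6.63 = 21.8127
sqrt(146) ≈ 12.083046
width = 21.8127 / 12.083046 ≈ 1.805232

1.8052


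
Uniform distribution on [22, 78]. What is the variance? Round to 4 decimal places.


Var = (b-a)^2 / 12
(b-a)^2 = (78 - 22)^2 = 3136
Var = 3136/12 ≈ 261.333333

261.3333


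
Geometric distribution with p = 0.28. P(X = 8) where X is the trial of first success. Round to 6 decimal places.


P = (1-p)^(k-1) * p
(1-p)^(k-1) = 0.72^7 ≈ 0.1003061
P = 0.1003061 * 0.28 ≈ 0.02808572

0.028086


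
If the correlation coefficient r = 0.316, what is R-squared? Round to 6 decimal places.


R^2 = r^2 = (0.316)^2 = 0.099856

0.099856


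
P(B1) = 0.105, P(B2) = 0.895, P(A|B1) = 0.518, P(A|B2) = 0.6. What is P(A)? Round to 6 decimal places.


P(A) = P(A|B1)*P(B1) + P(A|B2)*P(B2)
P(A|B1)*P(B1) = 0.518 * 0.105 = 0.05439
P(A|B2)*P(B2) = 0.6 * 0.895 = 0.537
P(A) = 0.05439 + 0.537 = 0.59139

0.591390


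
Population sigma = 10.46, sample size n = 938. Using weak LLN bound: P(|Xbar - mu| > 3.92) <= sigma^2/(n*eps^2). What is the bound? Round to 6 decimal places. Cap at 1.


bound = min(1, sigma^2/(n*eps^2))
sigma^2 = 10.46^2 = 109.4116
n*eps^2 = 938 * 3.92^2 = 938 * 15.3664 = 14413.6832
sigma^2/(n*eps^2) = 109.4116 / 14413.6832 ≈ 0.00759081

0.007591


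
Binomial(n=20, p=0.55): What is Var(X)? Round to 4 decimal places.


Var = n*p*(1-p) = 20 * 0.55 * 0.45 = 4.95

4.9500


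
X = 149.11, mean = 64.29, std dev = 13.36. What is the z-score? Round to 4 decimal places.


z = (X - mu) / sigma
X - mu = 149.11 - 64.29 = 84.82
z = 84.82 / 13.36 = 4241/668 ≈ 6.348802

6.3488


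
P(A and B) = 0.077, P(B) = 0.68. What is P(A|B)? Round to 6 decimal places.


P(A|B) = P(A and B) / P(B) = 0.077 / 0.68 = 77/680 ≈ 0.11323529

0.113235


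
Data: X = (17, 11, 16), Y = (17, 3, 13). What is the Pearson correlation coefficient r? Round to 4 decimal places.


r = sum((xi-xbar)(yi-ybar)) / sqrt(sum((xi-xbar)^2) * sum((yi-ybar)^2))
n = 3, xbar = 44/3 ≈ 14.666667, ybar = 33/3 = 11
Sxy = sum((xi-xbar)(yi-ybar)) = 46
Sxx = sum((xi-xbar)^2) = 62/3 ≈ 20.666667
Syy = sum((yi-ybar)^2) = 104
sqrt(Sxx*Syy) ≈ 46.360903
r = Sxy / sqrt(Sxx*Syy) = 46 / 46.360903 ≈ 0.992215

0.9922


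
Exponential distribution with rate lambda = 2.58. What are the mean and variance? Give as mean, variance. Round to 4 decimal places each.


mean = 1/lam, var = 1/lam^2
mean = 1 / 2.58 = 50/129 ≈ 0.387597
lam^2 = 2.58^2 = 6.6564
var = 1 / 6.6564 ≈ 0.150231

0.3876, 0.1502


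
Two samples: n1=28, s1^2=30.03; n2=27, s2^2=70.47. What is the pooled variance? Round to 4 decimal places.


sp^2 = ((n1-1)*s1^2 + (n2-1)*s2^2)/(n1+n2-2)
(n1-1)*s1^2 = 27 * 30.03 = 810.81
(n2-1)*s2^2 = 26 * 70.47 = 1832.22
numerator = 810.81 + 1832.22 = 2643.03
n1+n2-2 = 53
sp^2 = 2643.03 / 53 = 264303/5300 ≈ 49.868491

49.8685


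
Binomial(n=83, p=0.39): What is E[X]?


E[X] = n*p = 83 * 0.39 = 32.37

32.37


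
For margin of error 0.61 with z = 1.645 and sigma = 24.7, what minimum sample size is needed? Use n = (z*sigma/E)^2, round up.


z*sigma/E = 1.645 * 24.7 / 0.61 = 81263/1220 ≈ 66.609016
(z*sigma/E)^2 ≈ 4436.761065
round up: n = 4437

4437


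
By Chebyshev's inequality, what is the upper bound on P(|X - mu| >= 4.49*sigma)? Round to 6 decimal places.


P <= 1/k^2
k^2 = 4.49^2 = 20.1601
1/k^2 = 1 / 20.1601 ≈ 0.04960293

0.049603


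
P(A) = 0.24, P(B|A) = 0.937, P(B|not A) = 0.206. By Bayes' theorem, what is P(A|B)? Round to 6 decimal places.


P(A|B) = P(B|A)*P(A) / P(B), P(B) = P(B|A)*P(A) + P(B|not A)*P(not A)
P(B|A)*P(A) = 0.937 * 0.24 = 0.22488
P(B|not A)*P(not A) = 0.206 * 0.76 = 0.15656
P(B) = 0.22488 + 0.15656 = 0.38144
P(A|B) = 0.22488 / 0.38144 = 2811/4768 ≈ 0.58955537

0.589555


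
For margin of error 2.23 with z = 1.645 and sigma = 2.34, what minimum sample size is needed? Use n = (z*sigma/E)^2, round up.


z*sigma/E = 1.645 * 2.34 / 2.23 ≈ 1.726143
(z*sigma/E)^2 ≈ 2.979571
round up: n = 3

3


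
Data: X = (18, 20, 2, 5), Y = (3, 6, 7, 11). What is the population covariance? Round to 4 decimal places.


Cov = (1/n)*sum((xi-xbar)(yi-ybar))
n = 4, xbar = 45/4 = 11.25, ybar = 27/4 = 6.75
sum((xi-xbar)(yi-ybar)) = -60.75
Cov = -60.75 / 4 = -15.1875

-15.1875


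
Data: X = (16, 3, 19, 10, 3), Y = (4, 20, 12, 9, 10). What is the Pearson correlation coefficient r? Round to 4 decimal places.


r = sum((xi-xbar)(yi-ybar)) / sqrt(sum((xi-xbar)^2) * sum((yi-ybar)^2))
n = 5, xbar = 51/5 = 10.2, ybar = 55/5 = 11
Sxy = sum((xi-xbar)(yi-ybar)) = -89
Sxx = sum((xi-xbar)^2) = 214.8
Syy = sum((yi-ybar)^2) = 136
sqrt(Sxx*Syy) ≈ 170.917524
r = Sxy / sqrt(Sxx*Syy) = -89 / 170.917524 ≈ -0.520719

-0.5207


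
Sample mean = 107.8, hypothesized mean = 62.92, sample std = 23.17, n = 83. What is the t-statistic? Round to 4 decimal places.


t = (xbar - mu0) / (s/sqrt(n))
xbar - mu0 = 107.8 - 62.92 = 44.88
sqrt(83) ≈ 9.11043358
s/sqrt(n) = 23.17 / 9.11043358 ≈ 2.54323790
t = 44.88 / 2.54323790 ≈ 17.646796

17.6468


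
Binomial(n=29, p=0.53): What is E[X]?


E[X] = n*p = 29 * 0.53 = 15.37

15.37


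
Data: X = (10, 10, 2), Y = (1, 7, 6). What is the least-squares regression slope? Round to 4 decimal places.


b = sum((xi-xbar)(yi-ybar)) / sum((xi-xbar)^2)
n = 3, xbar = 22/3 ≈ 7.333333, ybar = 14/3 ≈ 4.666667
Sxy = sum((xi-xbar)(yi-ybar)) = -32/3 ≈ -10.666667
Sxx = sum((xi-xbar)^2) = 128/3 ≈ 42.666667
b = Sxy / Sxx = -0.25

-0.2500


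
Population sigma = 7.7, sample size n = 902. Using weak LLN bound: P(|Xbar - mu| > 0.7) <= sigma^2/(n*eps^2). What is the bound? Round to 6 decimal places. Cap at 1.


bound = min(1, sigma^2/(n*eps^2))
sigma^2 = 7.7^2 = 59.29
n*eps^2 = 902 * 0.7^2 = 902 * 0.49 = 441.98
sigma^2/(n*eps^2) = 59.29 / 441.98 = 11/82 ≈ 0.13414634

0.134146


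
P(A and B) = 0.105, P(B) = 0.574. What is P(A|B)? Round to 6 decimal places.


P(A|B) = P(A and B) / P(B) = 0.105 / 0.574 = 15/82 ≈ 0.18292683

0.182927


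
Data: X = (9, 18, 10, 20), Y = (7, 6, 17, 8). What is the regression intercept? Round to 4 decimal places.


a = ybar - b*xbar, where b = sum((xi-xbar)(yi-ybar)) / sum((xi-xbar)^2)
n = 4, xbar = 57/4 = 14.25, ybar = 38/4 = 9.5
Sxy = sum((xi-xbar)(yi-ybar)) = -40.5
Sxx = sum((xi-xbar)^2) = 92.75
b = Sxy / Sxx = -162/371 ≈ -0.436658
a = 9.5 - (-0.436658) * 14.25 = 5833/371 ≈ 15.722372

15.7224


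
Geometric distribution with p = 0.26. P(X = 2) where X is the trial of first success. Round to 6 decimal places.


P = (1-p)^(k-1) * p
(1-p)^(k-1) = 0.74^1 = 0.74
P = 0.74 * 0.26 = 0.1924

0.192400


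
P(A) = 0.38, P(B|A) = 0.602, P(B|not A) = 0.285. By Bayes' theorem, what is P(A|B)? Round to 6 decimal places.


P(A|B) = P(B|A)*P(A) / P(B), P(B) = P(B|A)*P(A) + P(B|not A)*P(not A)
P(B|A)*P(A) = 0.602 * 0.38 = 0.22876
P(B|not A)*P(not A) = 0.285 * 0.62 = 0.1767
P(B) = 0.22876 + 0.1767 = 0.40546
P(A|B) = 0.22876 / 0.40546 = 602/1067 ≈ 0.56419869

0.564199


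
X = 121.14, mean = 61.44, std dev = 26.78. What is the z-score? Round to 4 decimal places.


z = (X - mu) / sigma
X - mu = 121.14 - 61.44 = 59.7
z = 59.7 / 26.78 = 2985/1339 ≈ 2.229276

2.2293


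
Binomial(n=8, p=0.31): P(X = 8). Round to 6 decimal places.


P = C(n,k) * p^k * (1-p)^(n-k)
C(8,8) = 1
p^k = 0.31^8 ≈ 0.00008528910
(1-p)^(n-k) = 0.69^0 = 1
P = 1 * 0.00008528910 * 1 ≈ 0.000085

0.000085


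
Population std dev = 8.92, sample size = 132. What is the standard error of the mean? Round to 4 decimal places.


SE = sigma / sqrt(n)
sqrt(132) ≈ 11.489125
SE = 8.92 / 11.489125 ≈ 0.776386

0.7764


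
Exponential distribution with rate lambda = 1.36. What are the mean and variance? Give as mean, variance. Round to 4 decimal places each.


mean = 1/lam, var = 1/lam^2
mean = 1 / 1.36 = 25/34 ≈ 0.735294
lam^2 = 1.36^2 = 1.8496
var = 1 / 1.8496 = 625/1156 ≈ 0.540657

0.7353, 0.5407


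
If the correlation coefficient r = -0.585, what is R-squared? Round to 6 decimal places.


R^2 = r^2 = (-0.585)^2 = 0.342225

0.342225


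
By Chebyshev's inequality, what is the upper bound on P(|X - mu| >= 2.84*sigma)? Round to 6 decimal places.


P <= 1/k^2
k^2 = 2.84^2 = 8.0656
1/k^2 = 1 / 8.0656 = 625/5041 ≈ 0.12398334

0.123983


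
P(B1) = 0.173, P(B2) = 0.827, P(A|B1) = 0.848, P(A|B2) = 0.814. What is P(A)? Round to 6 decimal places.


P(A) = P(A|B1)*P(B1) + P(A|B2)*P(B2)
P(A|B1)*P(B1) = 0.848 * 0.173 = 0.146704
P(A|B2)*P(B2) = 0.814 * 0.827 = 0.673178
P(A) = 0.146704 + 0.673178 = 0.819882

0.819882


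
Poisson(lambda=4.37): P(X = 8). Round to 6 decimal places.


P = e^(-lam) * lam^k / k!
e^(-4.37) ≈ 0.01265124
lam^k = 4.37^8 ≈ 132999.955532
k! = 8! = 40320
P = 0.01265124 * 132999.955532 / 40320 ≈ 0.041732

0.041732


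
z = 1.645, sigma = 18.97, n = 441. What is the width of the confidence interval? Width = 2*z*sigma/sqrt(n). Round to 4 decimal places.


width = 2*z*sigma/sqrt(n)
2*z*sigma = 2 * 1.645 * 18.97 = 62.4113
sqrt(441) = 21
width = 62.4113 / 21 ≈ 2.971967

2.9720


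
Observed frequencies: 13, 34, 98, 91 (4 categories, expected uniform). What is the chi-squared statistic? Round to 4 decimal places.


chi2 = sum((O-E)^2/E), E = total/4
total = 236, E = 236/4 = 59
(13 - 59)^2 / 59 = 2116 / 59 = 2116/59 ≈ 35.864407
(34 - 59)^2 / 59 = 625 / 59 = 625/59 ≈ 10.593220
(98 - 59)^2 / 59 = 1521 / 59 = 1521/59 ≈ 25.779661
(91 - 59)^2 / 59 = 1024 / 59 = 1024/59 ≈ 17.355932
chi2 = 5286/59 ≈ 89.593220

89.5932


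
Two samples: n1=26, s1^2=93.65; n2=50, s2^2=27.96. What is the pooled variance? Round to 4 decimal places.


sp^2 = ((n1-1)*s1^2 + (n2-1)*s2^2)/(n1+n2-2)
(n1-1)*s1^2 = 25 * 93.65 = 2341.25
(n2-1)*s2^2 = 49 * 27.96 = 1370.04
numerator = 2341.25 + 1370.04 = 3711.29
n1+n2-2 = 74
sp^2 = 3711.29 / 74 = 371129/7400 ≈ 50.152568

50.1526


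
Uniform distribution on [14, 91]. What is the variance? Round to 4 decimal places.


Var = (b-a)^2 / 12
(b-a)^2 = (91 - 14)^2 = 5929
Var = 5929/12 ≈ 494.083333

494.0833


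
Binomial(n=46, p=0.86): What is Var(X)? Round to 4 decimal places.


Var = n*p*(1-p) = 46 * 0.86 * 0.14 = 5.5384

5.5384


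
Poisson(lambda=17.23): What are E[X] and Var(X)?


E[X] = Var(X) = lambda = 17.23

17.23, 17.23


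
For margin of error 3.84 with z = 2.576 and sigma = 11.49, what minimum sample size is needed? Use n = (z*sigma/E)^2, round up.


z*sigma/E = 2.576 * 11.49 / 3.84 = 7.707875
(z*sigma/E)^2 ≈ 59.411337
round up: n = 60

60


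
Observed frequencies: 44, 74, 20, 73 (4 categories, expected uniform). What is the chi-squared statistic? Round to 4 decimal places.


chi2 = sum((O-E)^2/E), E = total/4
total = 211, E = 211/4 = 52.75
(44 - 52.75)^2 / 52.75 = 76.5625 / 52.75 = 1225/844 ≈ 1.451422
(74 - 52.75)^2 / 52.75 = 451.5625 / 52.75 = 7225/844 ≈ 8.560427
(20 - 52.75)^2 / 52.75 = 1072.5625 / 52.75 = 17161/844 ≈ 20.332938
(73 - 52.75)^2 / 52.75 = 410.0625 / 52.75 = 6561/844 ≈ 7.773697
chi2 = 8043/211 ≈ 38.118483

38.1185


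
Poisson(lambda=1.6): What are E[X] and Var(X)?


E[X] = Var(X) = lambda = 1.6

1.6, 1.6


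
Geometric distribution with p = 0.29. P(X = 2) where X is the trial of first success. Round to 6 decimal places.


P = (1-p)^(k-1) * p
(1-p)^(k-1) = 0.71^1 = 0.71
P = 0.71 * 0.29 = 0.2059

0.205900


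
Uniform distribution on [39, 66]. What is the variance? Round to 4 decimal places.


Var = (b-a)^2 / 12
(b-a)^2 = (66 - 39)^2 = 729
Var = 729/12 = 60.75

60.7500


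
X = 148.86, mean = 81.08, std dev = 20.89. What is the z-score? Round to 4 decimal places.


z = (X - mu) / sigma
X - mu = 148.86 - 81.08 = 67.78
z = 67.78 / 20.89 = 6778/2089 ≈ 3.244615

3.2446


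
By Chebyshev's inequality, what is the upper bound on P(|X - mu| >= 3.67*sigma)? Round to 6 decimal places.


P <= 1/k^2
k^2 = 3.67^2 = 13.4689
1/k^2 = 1 / 13.4689 ≈ 0.07424511

0.074245
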